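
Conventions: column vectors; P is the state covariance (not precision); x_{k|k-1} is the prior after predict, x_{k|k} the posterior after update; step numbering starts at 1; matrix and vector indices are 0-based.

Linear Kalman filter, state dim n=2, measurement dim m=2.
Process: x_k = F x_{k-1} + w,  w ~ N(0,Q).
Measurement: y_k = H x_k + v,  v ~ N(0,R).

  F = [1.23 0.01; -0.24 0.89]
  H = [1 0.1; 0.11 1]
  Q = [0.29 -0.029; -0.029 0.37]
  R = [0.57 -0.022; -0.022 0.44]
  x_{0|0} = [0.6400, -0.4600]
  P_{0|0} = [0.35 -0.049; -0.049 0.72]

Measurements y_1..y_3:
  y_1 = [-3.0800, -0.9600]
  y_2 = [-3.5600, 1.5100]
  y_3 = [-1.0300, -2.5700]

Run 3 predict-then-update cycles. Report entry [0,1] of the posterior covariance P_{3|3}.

P_post[0,1] = -0.0826

step 1: x^-=[0.7826, -0.5630]  P^-=[0.8184 -0.1794; -0.1794 0.9814]  S=[1.3623 -0.0152; -0.0152 1.3918]  K=[0.5869 -0.0578; -0.0519 0.6904]  nu=[-3.8063, -0.4831]  x^+=[-1.4234, -0.6988]  P^+=[0.3434 -0.0761; -0.0761 0.3133]
step 2: x^-=[-1.7578, -0.2803]  P^-=[0.8077 -0.2107; -0.2107 0.6705]  S=[1.3423 -0.0792; -0.0792 1.0739]  K=[0.5819 -0.0706; -0.0718 0.5975]  nu=[-1.7742, 1.9836]  x^+=[-2.9303, 1.0323]  P^+=[0.3414 -0.0814; -0.0814 0.2734]
step 3: x^-=[-3.5939, 1.6220]  P^-=[0.8045 -0.2163; -0.2163 0.6410]  S=[1.3376 -0.0881; -0.0881 1.0432]  K=[0.5804 -0.0735; -0.0752 0.5853]  nu=[2.4017, -3.7967]  x^+=[-1.9209, -0.7810]  P^+=[0.3407 -0.0826; -0.0826 0.2683]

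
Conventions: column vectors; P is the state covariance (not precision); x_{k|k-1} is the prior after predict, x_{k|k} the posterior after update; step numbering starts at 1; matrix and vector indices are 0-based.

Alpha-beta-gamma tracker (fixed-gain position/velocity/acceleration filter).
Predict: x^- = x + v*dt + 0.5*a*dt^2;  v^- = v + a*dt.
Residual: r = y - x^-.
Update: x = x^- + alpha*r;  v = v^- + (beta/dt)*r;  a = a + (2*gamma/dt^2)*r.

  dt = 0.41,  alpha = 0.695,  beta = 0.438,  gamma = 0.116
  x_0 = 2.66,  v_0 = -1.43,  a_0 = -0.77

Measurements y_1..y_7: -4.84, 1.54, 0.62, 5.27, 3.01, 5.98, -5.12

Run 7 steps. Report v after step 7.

step 1: x_pred=2.0090  r=-6.8490  x^+=-2.7511  v^+=-9.0624  a^+=-10.2225
step 2: x_pred=-7.3259  r=8.8659  x^+=-1.1641  v^+=-3.7823  a^+=2.0135
step 3: x_pred=-2.5456  r=3.1656  x^+=-0.3455  v^+=0.4250  a^+=6.3825
step 4: x_pred=0.3652  r=4.9048  x^+=3.7740  v^+=8.2816  a^+=13.1517
step 5: x_pred=8.2749  r=-5.2649  x^+=4.6158  v^+=8.0494  a^+=5.8855
step 6: x_pred=8.4107  r=-2.4307  x^+=6.7214  v^+=7.8657  a^+=2.5308
step 7: x_pred=10.1590  r=-15.2790  x^+=-0.4599  v^+=-7.4191  a^+=-18.5562

v_post = -7.4191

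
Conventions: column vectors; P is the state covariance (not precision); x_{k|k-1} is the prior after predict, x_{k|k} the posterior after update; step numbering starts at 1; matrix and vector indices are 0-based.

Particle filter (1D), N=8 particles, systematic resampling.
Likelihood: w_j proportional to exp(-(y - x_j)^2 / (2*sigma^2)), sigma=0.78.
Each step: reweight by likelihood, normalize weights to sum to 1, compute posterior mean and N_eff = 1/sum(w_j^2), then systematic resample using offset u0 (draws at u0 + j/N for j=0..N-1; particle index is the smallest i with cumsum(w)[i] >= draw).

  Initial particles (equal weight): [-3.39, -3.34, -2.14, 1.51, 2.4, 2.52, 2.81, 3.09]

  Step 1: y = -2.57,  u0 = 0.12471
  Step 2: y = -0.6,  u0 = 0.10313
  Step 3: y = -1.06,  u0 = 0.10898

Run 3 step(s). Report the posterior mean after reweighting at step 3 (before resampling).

step 1: w=[0.2809, 0.2998, 0.4193, 0.0000, 0.0000, 0.0000, 0.0000, 0.0000]  mean=-2.8509  Neff=2.9020  idx=[0, 0, 1, 1, 2, 2, 2, 2]
step 2: w=[0.0029, 0.0029, 0.0036, 0.0036, 0.2467, 0.2467, 0.2467, 0.2467]  mean=-2.1559  Neff=4.1055  idx=[4, 4, 5, 5, 6, 6, 7, 7]
step 3: w=[0.1250, 0.1250, 0.1250, 0.1250, 0.1250, 0.1250, 0.1250, 0.1250]  mean=-2.1400  Neff=8.0000  idx=[0, 1, 2, 3, 4, 5, 6, 7]

post_mean = -2.1400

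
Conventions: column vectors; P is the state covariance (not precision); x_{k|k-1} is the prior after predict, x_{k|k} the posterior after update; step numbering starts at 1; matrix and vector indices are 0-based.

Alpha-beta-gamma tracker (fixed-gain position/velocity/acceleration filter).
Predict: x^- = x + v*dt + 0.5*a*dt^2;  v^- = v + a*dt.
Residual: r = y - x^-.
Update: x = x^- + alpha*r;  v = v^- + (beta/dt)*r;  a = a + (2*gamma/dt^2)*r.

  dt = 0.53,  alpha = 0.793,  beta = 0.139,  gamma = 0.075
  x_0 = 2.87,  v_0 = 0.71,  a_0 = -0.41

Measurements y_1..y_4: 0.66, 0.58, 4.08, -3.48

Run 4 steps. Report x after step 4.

x_post = -2.2034

step 1: x_pred=3.1887  r=-2.5287  x^+=1.1834  v^+=-0.1705  a^+=-1.7603
step 2: x_pred=0.8458  r=-0.2658  x^+=0.6350  v^+=-1.1732  a^+=-1.9023
step 3: x_pred=-0.2539  r=4.3339  x^+=3.1829  v^+=-1.0448  a^+=0.4120
step 4: x_pred=2.6870  r=-6.1670  x^+=-2.2034  v^+=-2.4438  a^+=-2.8812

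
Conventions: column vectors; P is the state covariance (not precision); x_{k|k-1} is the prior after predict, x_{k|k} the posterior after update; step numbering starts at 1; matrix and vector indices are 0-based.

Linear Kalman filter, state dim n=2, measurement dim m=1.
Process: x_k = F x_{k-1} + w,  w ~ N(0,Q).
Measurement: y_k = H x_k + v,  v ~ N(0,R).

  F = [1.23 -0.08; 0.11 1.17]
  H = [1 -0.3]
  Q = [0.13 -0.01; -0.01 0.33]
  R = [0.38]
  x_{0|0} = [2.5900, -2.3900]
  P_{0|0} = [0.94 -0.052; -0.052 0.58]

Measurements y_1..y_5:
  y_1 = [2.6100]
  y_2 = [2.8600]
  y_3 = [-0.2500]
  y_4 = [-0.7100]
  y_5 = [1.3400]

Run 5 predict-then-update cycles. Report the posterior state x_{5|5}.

x_post = [1.0522, 0.3873]

step 1: x^-=[3.3769, -2.5114]  P^-=[1.5661 -0.0115; -0.0115 1.1220]  S=[2.0539]  K=[0.7642; -0.1695]  nu=[-1.5203]  x^+=[2.2151, -2.2538]  P^+=[0.3667 0.2545; 0.2545 1.0630]
step 2: x^-=[2.9049, -2.3932]  P^-=[0.6415 0.3041; 0.3041 1.8550]  S=[1.0060]  K=[0.5470; -0.2509]  nu=[-0.7629]  x^+=[2.4876, -2.2018]  P^+=[0.3405 0.4422; 0.4422 1.7917]
step 3: x^-=[3.2359, -2.3025]  P^-=[0.5696 0.5008; 0.5008 2.9006]  S=[0.9102]  K=[0.4608; -0.4058]  nu=[-4.1767]  x^+=[1.3115, -0.6076]  P^+=[0.3764 0.6710; 0.6710 2.7507]
step 4: x^-=[1.6617, -0.5666]  P^-=[0.5850 0.7432; 0.7432 4.2727]  S=[0.9036]  K=[0.4006; -0.5961]  nu=[-2.5417]  x^+=[0.6434, 0.9485]  P^+=[0.4399 0.9590; 0.9590 3.9517]
step 5: x^-=[0.7155, 1.1805]  P^-=[0.6322 1.0513; 1.0513 5.9916]  S=[0.9206]  K=[0.3441; -0.8105]  nu=[0.9786]  x^+=[1.0522, 0.3873]  P^+=[0.5232 1.3080; 1.3080 5.3868]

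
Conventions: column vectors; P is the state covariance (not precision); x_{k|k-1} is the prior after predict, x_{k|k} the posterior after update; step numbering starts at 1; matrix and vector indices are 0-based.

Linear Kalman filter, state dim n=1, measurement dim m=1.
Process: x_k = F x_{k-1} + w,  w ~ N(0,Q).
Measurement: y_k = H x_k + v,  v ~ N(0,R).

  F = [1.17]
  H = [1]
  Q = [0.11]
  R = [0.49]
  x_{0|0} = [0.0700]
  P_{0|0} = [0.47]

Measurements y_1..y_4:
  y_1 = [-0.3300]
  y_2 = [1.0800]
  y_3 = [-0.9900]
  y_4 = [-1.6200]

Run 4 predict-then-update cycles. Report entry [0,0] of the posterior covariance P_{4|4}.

step 1: x^-=[0.0819]  P^-=[0.7534]  S=[1.2434]  K=[0.6059]  nu=[-0.4119]  x^+=[-0.1677]  P^+=[0.2969]
step 2: x^-=[-0.1962]  P^-=[0.5164]  S=[1.0064]  K=[0.5131]  nu=[1.2762]  x^+=[0.4587]  P^+=[0.2514]
step 3: x^-=[0.5366]  P^-=[0.4542]  S=[0.9442]  K=[0.4810]  nu=[-1.5266]  x^+=[-0.1977]  P^+=[0.2357]
step 4: x^-=[-0.2313]  P^-=[0.4327]  S=[0.9227]  K=[0.4689]  nu=[-1.3887]  x^+=[-0.8825]  P^+=[0.2298]

P_post[0,0] = 0.2298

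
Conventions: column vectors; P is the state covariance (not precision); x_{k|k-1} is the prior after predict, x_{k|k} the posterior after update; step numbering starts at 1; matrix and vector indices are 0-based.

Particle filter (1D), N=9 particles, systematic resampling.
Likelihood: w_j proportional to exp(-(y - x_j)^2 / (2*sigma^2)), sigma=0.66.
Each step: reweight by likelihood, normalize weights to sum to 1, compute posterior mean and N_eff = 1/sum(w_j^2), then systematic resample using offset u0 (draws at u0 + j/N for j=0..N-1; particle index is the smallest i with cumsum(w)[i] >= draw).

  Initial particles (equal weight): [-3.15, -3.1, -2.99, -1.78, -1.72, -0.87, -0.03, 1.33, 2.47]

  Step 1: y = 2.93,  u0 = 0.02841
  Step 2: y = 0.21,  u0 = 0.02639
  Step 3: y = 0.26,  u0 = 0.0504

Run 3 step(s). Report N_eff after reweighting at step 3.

step 1: w=[0.0000, 0.0000, 0.0000, 0.0000, 0.0000, 0.0000, 0.0001, 0.0632, 0.9367]  mean=2.3978  Neff=1.1345  idx=[7, 8, 8, 8, 8, 8, 8, 8, 8]
step 2: w=[0.9124, 0.0109, 0.0109, 0.0109, 0.0109, 0.0109, 0.0109, 0.0109, 0.0109]  mean=1.4299  Neff=1.1998  idx=[0, 0, 0, 0, 0, 0, 0, 0, 1]
step 3: w=[0.1248, 0.1248, 0.1248, 0.1248, 0.1248, 0.1248, 0.1248, 0.1248, 0.0017]  mean=1.3319  Neff=8.0272  idx=[0, 1, 2, 3, 3, 4, 5, 6, 7]

N_eff = 8.0272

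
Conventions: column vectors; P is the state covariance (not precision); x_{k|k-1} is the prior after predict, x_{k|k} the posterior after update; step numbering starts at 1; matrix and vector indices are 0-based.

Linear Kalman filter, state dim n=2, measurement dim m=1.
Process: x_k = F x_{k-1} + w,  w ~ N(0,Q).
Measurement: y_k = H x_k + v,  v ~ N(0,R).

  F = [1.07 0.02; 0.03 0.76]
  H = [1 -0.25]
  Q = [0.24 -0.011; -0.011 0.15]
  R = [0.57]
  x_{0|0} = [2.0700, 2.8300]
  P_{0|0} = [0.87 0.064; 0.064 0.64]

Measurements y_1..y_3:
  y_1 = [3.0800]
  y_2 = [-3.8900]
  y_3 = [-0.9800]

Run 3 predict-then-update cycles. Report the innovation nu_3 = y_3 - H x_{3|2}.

innov = [-0.3261]

step 1: x^-=[2.2715, 2.2129]  P^-=[1.2391 0.0787; 0.0787 0.5234]  S=[1.8024]  K=[0.6765; -0.0289]  nu=[1.3617]  x^+=[3.1927, 2.1735]  P^+=[0.4141 0.1140; 0.1140 0.5219]
step 2: x^-=[3.4597, 1.7477]  P^-=[0.7192 0.1030; 0.1030 0.4570]  S=[1.2663]  K=[0.5476; -0.0089]  nu=[-6.9128]  x^+=[-0.3260, 1.8091]  P^+=[0.3394 0.1092; 0.1092 0.4569]
step 3: x^-=[-0.3126, 1.3652]  P^-=[0.6335 0.0957; 0.0957 0.4192]  S=[1.1818]  K=[0.5158; -0.0077]  nu=[-0.3261]  x^+=[-0.4808, 1.3677]  P^+=[0.3191 0.1004; 0.1004 0.4191]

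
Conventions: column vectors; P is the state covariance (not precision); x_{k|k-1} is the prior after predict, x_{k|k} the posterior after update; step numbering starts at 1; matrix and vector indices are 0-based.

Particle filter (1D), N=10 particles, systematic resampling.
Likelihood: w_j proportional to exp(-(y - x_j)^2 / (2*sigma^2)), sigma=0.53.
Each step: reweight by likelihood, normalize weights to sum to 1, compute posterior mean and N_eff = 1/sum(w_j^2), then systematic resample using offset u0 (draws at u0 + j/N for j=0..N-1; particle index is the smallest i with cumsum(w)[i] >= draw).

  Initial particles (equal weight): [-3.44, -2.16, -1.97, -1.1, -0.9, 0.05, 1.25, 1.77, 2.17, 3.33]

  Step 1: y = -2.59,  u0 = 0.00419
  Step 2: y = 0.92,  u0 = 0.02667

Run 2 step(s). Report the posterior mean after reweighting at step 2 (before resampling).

post_mean = -2.0044

step 1: w=[0.1811, 0.4716, 0.3306, 0.0126, 0.0041, 0.0000, 0.0000, 0.0000, 0.0000, 0.0000]  mean=-2.3105  Neff=2.7420  idx=[0, 0, 1, 1, 1, 1, 1, 2, 2, 2]
step 2: w=[0.0000, 0.0000, 0.0362, 0.0362, 0.0362, 0.0362, 0.0362, 0.2729, 0.2729, 0.2729]  mean=-2.0044  Neff=4.3470  idx=[2, 5, 7, 7, 7, 8, 8, 8, 9, 9]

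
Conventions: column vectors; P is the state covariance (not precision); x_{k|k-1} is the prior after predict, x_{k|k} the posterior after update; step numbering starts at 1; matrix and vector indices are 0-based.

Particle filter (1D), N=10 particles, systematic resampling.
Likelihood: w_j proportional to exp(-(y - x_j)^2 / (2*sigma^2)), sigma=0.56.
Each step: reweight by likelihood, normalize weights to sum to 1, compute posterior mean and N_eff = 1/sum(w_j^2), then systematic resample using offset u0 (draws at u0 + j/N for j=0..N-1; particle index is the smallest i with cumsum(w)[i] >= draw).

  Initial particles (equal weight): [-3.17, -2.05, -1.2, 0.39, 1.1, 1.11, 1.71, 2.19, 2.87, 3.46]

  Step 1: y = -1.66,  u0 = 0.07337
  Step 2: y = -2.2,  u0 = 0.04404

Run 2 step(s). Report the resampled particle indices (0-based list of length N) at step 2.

step 1: w=[0.0173, 0.5142, 0.4677, 0.0008, 0.0000, 0.0000, 0.0000, 0.0000, 0.0000, 0.0000]  mean=-1.6698  Neff=2.0685  idx=[1, 1, 1, 1, 1, 2, 2, 2, 2, 2]
step 2: w=[0.1652, 0.1652, 0.1652, 0.1652, 0.1652, 0.0348, 0.0348, 0.0348, 0.0348, 0.0348]  mean=-1.9022  Neff=7.0152  idx=[0, 0, 1, 2, 2, 3, 3, 4, 5, 8]

resampled_idx = [0, 0, 1, 2, 2, 3, 3, 4, 5, 8]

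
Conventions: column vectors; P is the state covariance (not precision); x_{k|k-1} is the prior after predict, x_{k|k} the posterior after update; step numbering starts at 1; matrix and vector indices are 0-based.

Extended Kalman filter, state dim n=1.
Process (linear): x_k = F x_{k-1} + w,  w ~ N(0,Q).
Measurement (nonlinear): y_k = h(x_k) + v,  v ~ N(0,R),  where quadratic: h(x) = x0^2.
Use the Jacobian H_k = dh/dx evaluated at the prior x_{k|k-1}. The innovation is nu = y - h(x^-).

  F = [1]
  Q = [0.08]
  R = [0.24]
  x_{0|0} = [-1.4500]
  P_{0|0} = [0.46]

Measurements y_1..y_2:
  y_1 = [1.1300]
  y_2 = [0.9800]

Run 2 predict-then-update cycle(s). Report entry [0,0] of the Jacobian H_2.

H_jac[0,0] = -2.2630

step 1: x^-=[-1.4500]  P^-=[0.5400]  H_jac=[-2.9000]  S=[4.7814]  K=[-0.3275]  nu=[-0.9725]  x^+=[-1.1315]  P^+=[0.0271]
step 2: x^-=[-1.1315]  P^-=[0.1071]  H_jac=[-2.2630]  S=[0.7885]  K=[-0.3074]  nu=[-0.3003]  x^+=[-1.0392]  P^+=[0.0326]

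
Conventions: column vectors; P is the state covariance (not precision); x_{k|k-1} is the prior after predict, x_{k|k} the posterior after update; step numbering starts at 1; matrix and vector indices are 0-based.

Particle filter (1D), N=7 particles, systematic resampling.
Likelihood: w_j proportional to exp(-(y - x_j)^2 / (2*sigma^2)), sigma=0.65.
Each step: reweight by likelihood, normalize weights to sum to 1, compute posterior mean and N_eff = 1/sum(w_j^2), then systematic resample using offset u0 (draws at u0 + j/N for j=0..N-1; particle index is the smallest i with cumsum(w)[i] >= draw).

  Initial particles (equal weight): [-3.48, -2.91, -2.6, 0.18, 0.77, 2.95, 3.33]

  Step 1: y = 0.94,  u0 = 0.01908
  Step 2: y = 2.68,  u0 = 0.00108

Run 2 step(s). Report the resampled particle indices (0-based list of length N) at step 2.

step 1: w=[0.0000, 0.0000, 0.0000, 0.3409, 0.6526, 0.0057, 0.0008]  mean=0.5832  Neff=1.8444  idx=[3, 3, 3, 4, 4, 4, 4]
step 2: w=[0.0111, 0.0111, 0.0111, 0.2417, 0.2417, 0.2417, 0.2417]  mean=0.7503  Neff=4.2740  idx=[0, 3, 4, 4, 5, 5, 6]

resampled_idx = [0, 3, 4, 4, 5, 5, 6]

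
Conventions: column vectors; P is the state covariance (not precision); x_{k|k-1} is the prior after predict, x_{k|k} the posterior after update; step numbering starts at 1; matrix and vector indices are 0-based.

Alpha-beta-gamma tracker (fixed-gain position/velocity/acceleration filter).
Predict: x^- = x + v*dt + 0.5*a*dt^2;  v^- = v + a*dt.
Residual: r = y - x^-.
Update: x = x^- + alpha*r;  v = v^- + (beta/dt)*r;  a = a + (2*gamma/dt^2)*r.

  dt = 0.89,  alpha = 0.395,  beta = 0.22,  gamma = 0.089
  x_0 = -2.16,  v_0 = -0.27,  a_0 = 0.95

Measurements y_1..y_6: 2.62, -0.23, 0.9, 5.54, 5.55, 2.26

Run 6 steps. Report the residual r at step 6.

resid = -8.4626

step 1: x_pred=-2.0241  r=4.6441  x^+=-0.1897  v^+=1.7235  a^+=1.9936
step 2: x_pred=2.1338  r=-2.3638  x^+=1.2001  v^+=2.9135  a^+=1.4624
step 3: x_pred=4.3723  r=-3.4723  x^+=3.0007  v^+=3.3567  a^+=0.6821
step 4: x_pred=6.2583  r=-0.7183  x^+=5.9746  v^+=3.7862  a^+=0.5207
step 5: x_pred=9.5506  r=-4.0006  x^+=7.9703  v^+=3.2607  a^+=-0.3783
step 6: x_pred=10.7226  r=-8.4626  x^+=7.3799  v^+=0.8322  a^+=-2.2800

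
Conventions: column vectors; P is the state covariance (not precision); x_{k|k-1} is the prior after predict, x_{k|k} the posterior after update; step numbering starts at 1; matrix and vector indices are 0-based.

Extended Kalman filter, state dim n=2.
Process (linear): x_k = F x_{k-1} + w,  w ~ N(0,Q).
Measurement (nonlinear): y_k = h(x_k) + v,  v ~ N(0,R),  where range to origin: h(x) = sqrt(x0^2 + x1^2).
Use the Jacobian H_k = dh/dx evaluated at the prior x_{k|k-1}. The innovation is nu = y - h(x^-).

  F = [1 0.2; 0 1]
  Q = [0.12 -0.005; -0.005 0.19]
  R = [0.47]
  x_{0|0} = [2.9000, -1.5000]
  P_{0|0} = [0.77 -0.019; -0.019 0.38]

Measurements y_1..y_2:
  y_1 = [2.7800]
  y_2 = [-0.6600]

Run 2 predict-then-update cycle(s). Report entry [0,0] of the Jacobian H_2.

H_jac[0,0] = 0.8307

step 1: x^-=[2.6000, -1.5000]  P^-=[0.8976 0.0520; 0.0520 0.5700]  H_jac=[0.8662 -0.4997]  S=[1.2408]  K=[0.6057; -0.1933]  nu=[-0.2217]  x^+=[2.4657, -1.4572]  P^+=[0.4424 0.1972; 0.1972 0.5237]
step 2: x^-=[2.1743, -1.4572]  P^-=[0.6623 0.2970; 0.2970 0.7137]  H_jac=[0.8307 -0.5567]  S=[0.8735]  K=[0.4405; -0.1724]  nu=[-3.2774]  x^+=[0.7304, -0.8921]  P^+=[0.4927 0.3633; 0.3633 0.6877]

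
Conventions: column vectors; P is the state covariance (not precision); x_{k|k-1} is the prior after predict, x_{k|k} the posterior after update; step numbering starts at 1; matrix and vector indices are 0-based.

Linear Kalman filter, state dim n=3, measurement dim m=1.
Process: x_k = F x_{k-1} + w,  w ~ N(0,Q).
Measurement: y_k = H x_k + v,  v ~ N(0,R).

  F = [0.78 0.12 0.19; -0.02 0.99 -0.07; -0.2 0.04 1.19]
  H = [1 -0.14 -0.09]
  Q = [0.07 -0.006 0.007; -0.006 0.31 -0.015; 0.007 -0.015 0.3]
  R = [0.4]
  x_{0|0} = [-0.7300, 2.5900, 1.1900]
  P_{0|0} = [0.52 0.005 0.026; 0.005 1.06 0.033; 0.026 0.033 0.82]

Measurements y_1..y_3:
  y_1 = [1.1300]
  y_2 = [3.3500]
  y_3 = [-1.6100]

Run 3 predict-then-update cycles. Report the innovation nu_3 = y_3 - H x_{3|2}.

step 1: x^-=[-0.0325, 2.4954, 1.6657]  P^-=[0.4414 0.1092 0.1445; 0.1092 1.3484 -0.0017; 0.1445 -0.0017 1.4744]  S=[0.8231]  K=[0.5019; -0.0965; 0.0147]  nu=[1.6618]  x^+=[0.8015, 2.3350, 1.6900]  P^+=[0.2341 0.1490 0.1385; 0.1490 1.3408 -0.0005; 0.1385 -0.0005 1.4742]
step 2: x^-=[1.2265, 2.1773, 1.9443]  P^-=[0.3539 0.2366 0.4345; 0.2366 1.6260 -0.1154; 0.4345 -0.1154 2.3308]  S=[0.6572]  K=[0.4285; 0.0294; 0.3665]  nu=[2.6034]  x^+=[2.3420, 2.2539, 2.8984]  P^+=[0.2332 0.2283 0.3313; 0.2283 1.6254 -0.1225; 0.3313 -0.1225 2.2425]
step 3: x^-=[2.6479, 1.9816, 3.0708]  P^-=[0.4516 0.2880 0.7636; 0.2880 1.9230 -0.3291; 0.7636 -0.3291 3.3145]  S=[0.6897]  K=[0.4966; 0.0702; 0.7414]  nu=[-3.7041]  x^+=[0.8084, 1.7216, 0.3247]  P^+=[0.2815 0.2640 0.5096; 0.2640 1.9196 -0.3650; 0.5096 -0.3650 2.9354]

innov = [-3.7041]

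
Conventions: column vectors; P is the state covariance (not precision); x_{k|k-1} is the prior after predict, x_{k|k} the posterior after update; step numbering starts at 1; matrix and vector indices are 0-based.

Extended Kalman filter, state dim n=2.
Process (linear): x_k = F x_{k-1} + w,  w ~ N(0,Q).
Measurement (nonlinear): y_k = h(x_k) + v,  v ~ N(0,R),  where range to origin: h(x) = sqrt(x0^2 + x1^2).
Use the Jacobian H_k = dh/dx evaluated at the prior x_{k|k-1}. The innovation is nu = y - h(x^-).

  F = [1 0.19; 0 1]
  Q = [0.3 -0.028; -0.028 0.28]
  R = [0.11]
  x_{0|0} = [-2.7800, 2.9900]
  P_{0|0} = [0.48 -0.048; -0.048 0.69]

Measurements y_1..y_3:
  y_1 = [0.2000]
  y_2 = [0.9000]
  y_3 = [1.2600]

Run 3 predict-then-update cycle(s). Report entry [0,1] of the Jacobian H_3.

step 1: x^-=[-2.2119, 2.9900]  P^-=[0.7867 0.0551; 0.0551 0.9700]  H_jac=[-0.5947 0.8039]  S=[0.9625]  K=[-0.4401; 0.7762]  nu=[-3.5192]  x^+=[-0.6632, 0.2585]  P^+=[0.6003 0.3839; 0.3839 0.3902]
step 2: x^-=[-0.6141, 0.2585]  P^-=[1.0602 0.4300; 0.4300 0.6702]  H_jac=[-0.9217 0.3879]  S=[0.8040]  K=[-1.0079; -0.1696]  nu=[0.2337]  x^+=[-0.8497, 0.2188]  P^+=[0.2434 0.2926; 0.2926 0.6470]
step 3: x^-=[-0.8081, 0.2188]  P^-=[0.6780 0.3875; 0.3875 0.9270]  H_jac=[-0.9652 0.2614]  S=[0.6094]  K=[-0.9076; -0.2161]  nu=[0.4228]  x^+=[-1.1918, 0.1275]  P^+=[0.1760 0.2680; 0.2680 0.8986]

H_jac[0,1] = 0.2614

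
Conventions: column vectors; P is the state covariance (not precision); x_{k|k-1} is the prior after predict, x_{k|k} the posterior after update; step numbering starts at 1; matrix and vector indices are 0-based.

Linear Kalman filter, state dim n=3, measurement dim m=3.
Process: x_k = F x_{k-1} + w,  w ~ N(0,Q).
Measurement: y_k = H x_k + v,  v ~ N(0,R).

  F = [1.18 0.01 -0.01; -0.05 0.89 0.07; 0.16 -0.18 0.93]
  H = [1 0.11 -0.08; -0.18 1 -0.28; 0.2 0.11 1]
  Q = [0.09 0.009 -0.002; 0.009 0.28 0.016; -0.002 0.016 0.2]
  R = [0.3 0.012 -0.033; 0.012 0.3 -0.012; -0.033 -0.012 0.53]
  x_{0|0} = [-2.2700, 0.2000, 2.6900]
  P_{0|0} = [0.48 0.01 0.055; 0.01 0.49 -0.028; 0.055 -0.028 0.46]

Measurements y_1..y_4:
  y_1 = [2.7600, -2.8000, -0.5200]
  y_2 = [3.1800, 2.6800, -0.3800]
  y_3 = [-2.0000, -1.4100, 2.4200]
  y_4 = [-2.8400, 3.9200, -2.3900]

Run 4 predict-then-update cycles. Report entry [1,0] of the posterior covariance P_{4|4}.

P_post[1,0] = 0.0065

step 1: x^-=[-2.7035, 0.4798, 2.1025]  P^-=[0.7574 0.0000 0.1413; 0.0000 0.6668 -0.0596; 0.1413 -0.0596 0.6512]  S=[1.0481 -0.0673 0.2075; -0.0673 1.0900 -0.2394; 0.2075 -0.2394 1.2630]  K=[0.6857 -0.0969 0.1008; 0.0930 0.6593 0.1205; -0.0312 -0.1347 0.5124]  nu=[5.5789, -3.1777, -2.1346]  x^+=[1.2145, -1.3535, 1.2628]  P^+=[0.1992 0.0113 -0.0091; 0.0113 0.2073 0.0279; -0.0091 0.0279 0.2730]
step 2: x^-=[1.4070, -1.1769, 1.6123]  P^-=[0.3680 0.0097 0.0207; 0.0097 0.4486 0.0237; 0.0207 0.0237 0.4352]  S=[0.6746 0.0063 0.0352; 0.0063 0.7799 -0.0779; 0.0352 -0.0779 0.9993]  K=[0.5416 -0.0772 0.0703; 0.0733 0.5755 0.1173; -0.0391 -0.0867 0.4369]  nu=[2.0315, 4.5616, -2.1442]  x^+=[2.0044, 1.3456, 0.2007]  P^+=[0.1575 0.0075 -0.0120; 0.0075 0.1822 0.0313; -0.0120 0.0313 0.2328]
step 3: x^-=[2.3767, 1.1114, 0.2651]  P^-=[0.3097 0.0078 0.0108; 0.0078 0.4292 0.0278; 0.0108 0.0278 0.3968]  S=[0.6170 0.0140 0.0169; 0.0140 0.7531 -0.0613; 0.0169 -0.0613 0.9552]  K=[0.5019 -0.0719 0.0636; 0.0695 0.5658 0.1152; -0.0386 -0.0786 0.4165]  nu=[-4.4777, -2.0194, 1.5573]  x^+=[0.3735, -0.1630, 1.2452]  P^+=[0.1459 0.0066 -0.0119; 0.0066 0.1791 0.0310; -0.0119 0.0310 0.2220]
step 4: x^-=[0.4267, -0.0766, 1.2472]  P^-=[0.2937 0.0075 0.0091; 0.0075 0.4266 0.0273; 0.0091 0.0273 0.3872]  S=[0.6010 0.0167 0.0126; 0.0167 0.7494 -0.0584; 0.0126 -0.0584 0.9441]  K=[0.4894 -0.0700 0.0618; 0.0689 0.5646 0.1142; -0.0379 -0.0776 0.4110]  nu=[-3.1585, 4.4226, -3.7141]  x^+=[-1.6582, 1.7788, -0.5026]  P^+=[0.1423 0.0065 -0.0117; 0.0065 0.1786 0.0305; -0.0117 0.0305 0.2190]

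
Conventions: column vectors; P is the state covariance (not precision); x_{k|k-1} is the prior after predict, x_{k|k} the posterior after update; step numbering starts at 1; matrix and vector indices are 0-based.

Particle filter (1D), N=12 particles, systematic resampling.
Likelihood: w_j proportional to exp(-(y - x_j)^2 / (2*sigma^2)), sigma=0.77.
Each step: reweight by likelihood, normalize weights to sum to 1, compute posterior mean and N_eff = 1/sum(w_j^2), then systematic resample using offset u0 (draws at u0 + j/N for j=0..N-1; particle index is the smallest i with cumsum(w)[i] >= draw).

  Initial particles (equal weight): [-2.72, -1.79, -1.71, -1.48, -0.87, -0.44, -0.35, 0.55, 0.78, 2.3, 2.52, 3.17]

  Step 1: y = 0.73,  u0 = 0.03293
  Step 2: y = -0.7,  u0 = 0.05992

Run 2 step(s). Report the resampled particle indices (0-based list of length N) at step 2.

resampled_idx = [0, 0, 1, 1, 1, 2, 2, 3, 4, 6, 7, 10]

step 1: w=[0.0000, 0.0016, 0.0022, 0.0054, 0.0385, 0.1050, 0.1246, 0.3241, 0.3324, 0.0417, 0.0223, 0.0022]  mean=0.4588  Neff=4.0673  idx=[4, 5, 6, 7, 7, 7, 7, 8, 8, 8, 8, 9]
step 2: w=[0.2157, 0.2088, 0.1993, 0.0592, 0.0592, 0.0592, 0.0592, 0.0348, 0.0348, 0.0348, 0.0348, 0.0001]  mean=-0.1101  Neff=6.7249  idx=[0, 0, 1, 1, 1, 2, 2, 3, 4, 6, 7, 10]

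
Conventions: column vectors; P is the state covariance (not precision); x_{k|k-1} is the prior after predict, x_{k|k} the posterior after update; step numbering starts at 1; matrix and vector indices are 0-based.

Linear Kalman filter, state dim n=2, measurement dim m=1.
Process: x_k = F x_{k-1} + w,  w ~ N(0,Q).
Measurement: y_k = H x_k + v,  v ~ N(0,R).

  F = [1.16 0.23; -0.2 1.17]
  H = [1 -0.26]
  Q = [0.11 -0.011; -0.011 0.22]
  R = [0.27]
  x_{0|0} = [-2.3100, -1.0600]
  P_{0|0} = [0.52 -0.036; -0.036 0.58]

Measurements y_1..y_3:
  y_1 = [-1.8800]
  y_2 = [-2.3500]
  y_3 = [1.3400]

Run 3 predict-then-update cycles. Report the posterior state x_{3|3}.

x_post = [0.1374, 1.6726]

step 1: x^-=[-2.9234, -0.7782]  P^-=[0.8212 -0.0228; -0.0228 1.0516]  S=[1.1741]  K=[0.7045; -0.2523]  nu=[0.8411]  x^+=[-2.3309, -0.9904]  P^+=[0.2385 0.1859; 0.1859 0.9769]
step 2: x^-=[-2.9316, -0.6926]  P^-=[0.5818 0.4403; 0.4403 1.4798]  S=[0.7229]  K=[0.6465; 0.0768]  nu=[0.4016]  x^+=[-2.6720, -0.6617]  P^+=[0.2797 0.4044; 0.4044 1.4756]
step 3: x^-=[-3.2517, -0.2398]  P^-=[0.7802 0.8514; 0.8514 2.0618]  S=[0.7468]  K=[0.7483; 0.4222]  nu=[4.5294]  x^+=[0.1374, 1.6726]  P^+=[0.3620 0.6155; 0.6155 1.9287]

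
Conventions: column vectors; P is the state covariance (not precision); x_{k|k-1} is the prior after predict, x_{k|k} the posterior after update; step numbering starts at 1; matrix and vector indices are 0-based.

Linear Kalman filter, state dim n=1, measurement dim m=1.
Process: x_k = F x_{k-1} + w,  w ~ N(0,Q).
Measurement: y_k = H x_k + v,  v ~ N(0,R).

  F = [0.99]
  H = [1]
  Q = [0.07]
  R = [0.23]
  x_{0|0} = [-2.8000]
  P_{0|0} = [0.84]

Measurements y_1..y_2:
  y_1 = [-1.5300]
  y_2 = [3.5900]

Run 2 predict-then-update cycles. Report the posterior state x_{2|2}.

x_post = [1.0194]

step 1: x^-=[-2.7720]  P^-=[0.8933]  S=[1.1233]  K=[0.7952]  nu=[1.2420]  x^+=[-1.7843]  P^+=[0.1829]
step 2: x^-=[-1.7665]  P^-=[0.2493]  S=[0.4793]  K=[0.5201]  nu=[5.3565]  x^+=[1.0194]  P^+=[0.1196]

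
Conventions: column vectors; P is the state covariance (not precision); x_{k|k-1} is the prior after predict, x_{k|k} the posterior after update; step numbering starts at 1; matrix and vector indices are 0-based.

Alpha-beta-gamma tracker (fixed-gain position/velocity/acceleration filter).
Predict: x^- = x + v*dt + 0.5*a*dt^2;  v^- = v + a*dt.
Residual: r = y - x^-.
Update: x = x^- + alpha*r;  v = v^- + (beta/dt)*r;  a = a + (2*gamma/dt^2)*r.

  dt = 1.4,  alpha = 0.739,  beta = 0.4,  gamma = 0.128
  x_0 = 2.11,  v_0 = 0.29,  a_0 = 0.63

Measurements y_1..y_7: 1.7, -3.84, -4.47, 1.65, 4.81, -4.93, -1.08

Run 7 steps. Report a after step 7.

a_post = -0.3365

step 1: x_pred=3.1334  r=-1.4334  x^+=2.0741  v^+=0.7625  a^+=0.4428
step 2: x_pred=3.5755  r=-7.4155  x^+=-1.9046  v^+=-0.7364  a^+=-0.5258
step 3: x_pred=-3.4507  r=-1.0193  x^+=-4.2040  v^+=-1.7637  a^+=-0.6589
step 4: x_pred=-7.3188  r=8.9688  x^+=-0.6909  v^+=-0.1236  a^+=0.5125
step 5: x_pred=-0.3616  r=5.1716  x^+=3.4602  v^+=2.0715  a^+=1.1880
step 6: x_pred=7.5246  r=-12.4546  x^+=-1.6793  v^+=0.1763  a^+=-0.4387
step 7: x_pred=-1.8625  r=0.7825  x^+=-1.2842  v^+=-0.2143  a^+=-0.3365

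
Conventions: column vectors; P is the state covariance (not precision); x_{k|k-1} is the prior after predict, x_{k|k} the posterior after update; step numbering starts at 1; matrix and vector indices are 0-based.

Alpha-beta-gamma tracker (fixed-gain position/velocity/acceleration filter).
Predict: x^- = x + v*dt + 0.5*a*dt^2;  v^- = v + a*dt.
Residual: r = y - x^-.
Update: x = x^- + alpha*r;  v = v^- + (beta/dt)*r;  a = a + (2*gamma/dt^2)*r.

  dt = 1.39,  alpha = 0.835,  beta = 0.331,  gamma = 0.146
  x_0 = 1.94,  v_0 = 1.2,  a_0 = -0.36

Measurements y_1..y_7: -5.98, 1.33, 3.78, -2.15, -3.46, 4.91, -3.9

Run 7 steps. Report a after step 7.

a_post = -0.2180

step 1: x_pred=3.2602  r=-9.2402  x^+=-4.4554  v^+=-1.5008  a^+=-1.7565
step 2: x_pred=-8.2383  r=9.5683  x^+=-0.2488  v^+=-1.6638  a^+=-0.3104
step 3: x_pred=-2.8613  r=6.6413  x^+=2.6842  v^+=-0.5138  a^+=0.6933
step 4: x_pred=2.6398  r=-4.7898  x^+=-1.3597  v^+=-0.6907  a^+=-0.0306
step 5: x_pred=-2.3493  r=-1.1107  x^+=-3.2767  v^+=-0.9977  a^+=-0.1985
step 6: x_pred=-4.8553  r=9.7653  x^+=3.2987  v^+=1.0518  a^+=1.2774
step 7: x_pred=5.9948  r=-9.8948  x^+=-2.2674  v^+=0.4712  a^+=-0.2180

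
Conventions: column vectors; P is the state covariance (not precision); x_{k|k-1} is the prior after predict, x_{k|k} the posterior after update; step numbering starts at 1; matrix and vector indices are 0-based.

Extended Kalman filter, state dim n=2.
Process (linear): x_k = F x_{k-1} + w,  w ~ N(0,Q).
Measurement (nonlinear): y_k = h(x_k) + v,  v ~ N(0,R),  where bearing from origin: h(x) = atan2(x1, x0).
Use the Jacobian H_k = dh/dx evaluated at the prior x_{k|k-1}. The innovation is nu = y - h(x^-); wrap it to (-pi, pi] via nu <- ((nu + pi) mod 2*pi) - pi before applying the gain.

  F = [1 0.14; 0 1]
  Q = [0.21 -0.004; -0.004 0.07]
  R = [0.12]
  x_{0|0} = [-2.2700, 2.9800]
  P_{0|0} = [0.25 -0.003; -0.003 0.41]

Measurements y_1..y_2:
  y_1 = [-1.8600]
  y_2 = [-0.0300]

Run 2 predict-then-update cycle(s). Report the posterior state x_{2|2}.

x_post = [-1.8895, 3.8621]

step 1: x^-=[-1.8528, 2.9800]  P^-=[0.4672 0.0504; 0.0504 0.4800]  H_jac=[-0.2420 -0.1505]  S=[0.1619]  K=[-0.7452; -0.5214]  nu=[2.2961]  x^+=[-3.5639, 1.7827]  P^+=[0.3773 -0.0125; -0.0125 0.4360]
step 2: x^-=[-3.3143, 1.7827]  P^-=[0.5923 0.0445; 0.0445 0.5060]  H_jac=[-0.1259 -0.2340]  S=[0.1597]  K=[-0.5320; -0.7764]  nu=[-2.6781]  x^+=[-1.8895, 3.8621]  P^+=[0.5471 -0.0215; -0.0215 0.4097]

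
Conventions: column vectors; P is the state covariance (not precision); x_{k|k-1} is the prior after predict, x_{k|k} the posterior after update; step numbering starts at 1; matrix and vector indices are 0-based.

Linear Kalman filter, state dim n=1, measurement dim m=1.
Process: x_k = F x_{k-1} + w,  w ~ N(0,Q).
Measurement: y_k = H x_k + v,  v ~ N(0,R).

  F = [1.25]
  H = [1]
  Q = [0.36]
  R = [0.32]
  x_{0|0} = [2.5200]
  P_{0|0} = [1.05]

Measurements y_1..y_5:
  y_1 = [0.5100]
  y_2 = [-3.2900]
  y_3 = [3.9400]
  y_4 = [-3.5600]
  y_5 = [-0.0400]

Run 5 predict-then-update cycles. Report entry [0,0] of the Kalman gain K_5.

step 1: x^-=[3.1500]  P^-=[2.0006]  S=[2.3206]  K=[0.8621]  nu=[-2.6400]  x^+=[0.8740]  P^+=[0.2759]
step 2: x^-=[1.0925]  P^-=[0.7911]  S=[1.1111]  K=[0.7120]  nu=[-4.3825]  x^+=[-2.0278]  P^+=[0.2278]
step 3: x^-=[-2.5347]  P^-=[0.7160]  S=[1.0360]  K=[0.6911]  nu=[6.4747]  x^+=[1.9401]  P^+=[0.2212]
step 4: x^-=[2.4251]  P^-=[0.7056]  S=[1.0256]  K=[0.6880]  nu=[-5.9851]  x^+=[-1.6925]  P^+=[0.2202]
step 5: x^-=[-2.1156]  P^-=[0.7040]  S=[1.0240]  K=[0.6875]  nu=[2.0756]  x^+=[-0.6886]  P^+=[0.2200]

K[0,0] = 0.6875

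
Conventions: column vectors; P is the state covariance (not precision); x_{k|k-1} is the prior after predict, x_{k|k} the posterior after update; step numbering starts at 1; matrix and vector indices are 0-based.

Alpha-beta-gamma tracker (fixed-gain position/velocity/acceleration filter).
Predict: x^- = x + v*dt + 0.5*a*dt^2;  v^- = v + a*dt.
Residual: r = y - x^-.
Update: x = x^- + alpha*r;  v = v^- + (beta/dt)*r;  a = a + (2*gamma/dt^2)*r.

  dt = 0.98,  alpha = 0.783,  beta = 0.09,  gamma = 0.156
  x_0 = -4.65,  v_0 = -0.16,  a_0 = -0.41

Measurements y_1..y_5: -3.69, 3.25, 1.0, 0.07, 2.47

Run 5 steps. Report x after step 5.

step 1: x_pred=-5.0037  r=1.3137  x^+=-3.9751  v^+=-0.4412  a^+=0.0168
step 2: x_pred=-4.3993  r=7.6493  x^+=1.5901  v^+=0.2778  a^+=2.5018
step 3: x_pred=3.0637  r=-2.0637  x^+=1.4478  v^+=2.5400  a^+=1.8314
step 4: x_pred=4.8164  r=-4.7464  x^+=1.1000  v^+=3.8988  a^+=0.2894
step 5: x_pred=5.0598  r=-2.5898  x^+=3.0320  v^+=3.9446  a^+=-0.5519

x_post = 3.0320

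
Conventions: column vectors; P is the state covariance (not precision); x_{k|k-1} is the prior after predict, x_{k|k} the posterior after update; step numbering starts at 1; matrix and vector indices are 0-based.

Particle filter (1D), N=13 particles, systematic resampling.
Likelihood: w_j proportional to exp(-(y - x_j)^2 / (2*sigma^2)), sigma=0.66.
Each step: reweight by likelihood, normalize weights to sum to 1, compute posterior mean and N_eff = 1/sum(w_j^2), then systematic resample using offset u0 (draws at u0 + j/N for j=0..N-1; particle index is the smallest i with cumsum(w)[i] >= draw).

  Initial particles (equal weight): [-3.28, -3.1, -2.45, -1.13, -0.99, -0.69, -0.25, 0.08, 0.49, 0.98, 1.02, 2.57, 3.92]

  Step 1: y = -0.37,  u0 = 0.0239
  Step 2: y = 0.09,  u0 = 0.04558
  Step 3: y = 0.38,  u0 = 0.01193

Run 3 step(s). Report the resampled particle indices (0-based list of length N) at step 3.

resampled_idx = [0, 3, 4, 5, 6, 7, 8, 8, 9, 10, 11, 11, 12]

step 1: w=[0.0000, 0.0000, 0.0016, 0.1147, 0.1432, 0.1980, 0.2190, 0.1765, 0.0953, 0.0275, 0.0242, 0.0000, 0.0000]  mean=-0.3543  Neff=6.1580  idx=[3, 3, 4, 4, 5, 5, 6, 6, 6, 7, 7, 8, 8]
step 2: w=[0.0222, 0.0222, 0.0321, 0.0321, 0.0609, 0.0609, 0.1072, 0.1072, 0.1072, 0.1223, 0.1223, 0.1018, 0.1018]  mean=-0.1586  Neff=10.4639  idx=[2, 4, 5, 6, 7, 7, 8, 9, 9, 10, 11, 11, 12]
step 3: w=[0.0131, 0.0303, 0.0303, 0.0716, 0.0716, 0.0716, 0.0716, 0.1019, 0.1019, 0.1019, 0.1114, 0.1114, 0.1114]  mean=0.0617  Neff=11.0039  idx=[0, 3, 4, 5, 6, 7, 8, 8, 9, 10, 11, 11, 12]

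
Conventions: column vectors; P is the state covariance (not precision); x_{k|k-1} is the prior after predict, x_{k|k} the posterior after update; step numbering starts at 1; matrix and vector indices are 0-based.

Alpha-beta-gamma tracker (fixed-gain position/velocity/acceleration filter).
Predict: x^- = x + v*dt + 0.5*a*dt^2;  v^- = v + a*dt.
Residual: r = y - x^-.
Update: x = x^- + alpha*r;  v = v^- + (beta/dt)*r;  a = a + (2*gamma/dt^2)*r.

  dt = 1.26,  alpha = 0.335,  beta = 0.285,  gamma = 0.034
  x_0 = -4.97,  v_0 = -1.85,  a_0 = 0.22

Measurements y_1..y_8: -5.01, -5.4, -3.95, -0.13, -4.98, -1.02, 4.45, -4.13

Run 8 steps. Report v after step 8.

step 1: x_pred=-7.1264  r=2.1164  x^+=-6.4174  v^+=-1.0941  a^+=0.3106
step 2: x_pred=-7.5494  r=2.1494  x^+=-6.8293  v^+=-0.2165  a^+=0.4027
step 3: x_pred=-6.7825  r=2.8325  x^+=-5.8336  v^+=0.9316  a^+=0.5240
step 4: x_pred=-4.2438  r=4.1138  x^+=-2.8657  v^+=2.5224  a^+=0.7002
step 5: x_pred=0.8683  r=-5.8483  x^+=-1.0909  v^+=2.0818  a^+=0.4497
step 6: x_pred=1.8892  r=-2.9092  x^+=0.9146  v^+=1.9904  a^+=0.3251
step 7: x_pred=3.6807  r=0.7693  x^+=3.9384  v^+=2.5741  a^+=0.3581
step 8: x_pred=7.4660  r=-11.5960  x^+=3.5814  v^+=0.4024  a^+=-0.1386

v_post = 0.4024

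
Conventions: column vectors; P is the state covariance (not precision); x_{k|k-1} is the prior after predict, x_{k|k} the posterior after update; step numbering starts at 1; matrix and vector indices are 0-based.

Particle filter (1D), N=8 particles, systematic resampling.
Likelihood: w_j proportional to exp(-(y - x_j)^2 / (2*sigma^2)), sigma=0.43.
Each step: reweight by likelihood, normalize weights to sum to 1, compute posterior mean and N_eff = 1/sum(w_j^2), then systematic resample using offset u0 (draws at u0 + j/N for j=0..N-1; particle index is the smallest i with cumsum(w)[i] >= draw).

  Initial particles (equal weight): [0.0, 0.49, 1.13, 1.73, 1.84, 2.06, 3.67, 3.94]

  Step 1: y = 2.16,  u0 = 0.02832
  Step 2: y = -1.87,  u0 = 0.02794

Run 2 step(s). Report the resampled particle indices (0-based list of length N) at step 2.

resampled_idx = [0, 0, 0, 0, 1, 1, 1, 3]

step 1: w=[0.0000, 0.0002, 0.0237, 0.2530, 0.3162, 0.4060, 0.0009, 0.0001]  mean=1.8861  Neff=3.0363  idx=[3, 3, 4, 4, 4, 5, 5, 5]
step 2: w=[0.4265, 0.4265, 0.0485, 0.0485, 0.0485, 0.0005, 0.0005, 0.0005]  mean=1.7465  Neff=2.6964  idx=[0, 0, 0, 0, 1, 1, 1, 3]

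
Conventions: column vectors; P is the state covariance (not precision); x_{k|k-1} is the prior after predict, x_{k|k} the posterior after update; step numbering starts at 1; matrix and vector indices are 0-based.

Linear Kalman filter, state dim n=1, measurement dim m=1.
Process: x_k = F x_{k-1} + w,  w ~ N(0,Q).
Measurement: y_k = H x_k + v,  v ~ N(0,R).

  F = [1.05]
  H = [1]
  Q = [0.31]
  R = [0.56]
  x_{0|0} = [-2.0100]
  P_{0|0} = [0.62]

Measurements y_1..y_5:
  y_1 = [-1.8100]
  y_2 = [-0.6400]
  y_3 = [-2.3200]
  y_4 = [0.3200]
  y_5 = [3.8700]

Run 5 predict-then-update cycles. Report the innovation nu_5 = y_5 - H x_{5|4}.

innov = [4.6425]

step 1: x^-=[-2.1105]  P^-=[0.9936]  S=[1.5536]  K=[0.6395]  nu=[0.3005]  x^+=[-1.9183]  P^+=[0.3581]
step 2: x^-=[-2.0142]  P^-=[0.7048]  S=[1.2648]  K=[0.5573]  nu=[1.3742]  x^+=[-1.2484]  P^+=[0.3121]
step 3: x^-=[-1.3109]  P^-=[0.6541]  S=[1.2141]  K=[0.5387]  nu=[-1.0091]  x^+=[-1.8545]  P^+=[0.3017]
step 4: x^-=[-1.9472]  P^-=[0.6426]  S=[1.2026]  K=[0.5343]  nu=[2.2672]  x^+=[-0.7357]  P^+=[0.2992]
step 5: x^-=[-0.7725]  P^-=[0.6399]  S=[1.1999]  K=[0.5333]  nu=[4.6425]  x^+=[1.7033]  P^+=[0.2986]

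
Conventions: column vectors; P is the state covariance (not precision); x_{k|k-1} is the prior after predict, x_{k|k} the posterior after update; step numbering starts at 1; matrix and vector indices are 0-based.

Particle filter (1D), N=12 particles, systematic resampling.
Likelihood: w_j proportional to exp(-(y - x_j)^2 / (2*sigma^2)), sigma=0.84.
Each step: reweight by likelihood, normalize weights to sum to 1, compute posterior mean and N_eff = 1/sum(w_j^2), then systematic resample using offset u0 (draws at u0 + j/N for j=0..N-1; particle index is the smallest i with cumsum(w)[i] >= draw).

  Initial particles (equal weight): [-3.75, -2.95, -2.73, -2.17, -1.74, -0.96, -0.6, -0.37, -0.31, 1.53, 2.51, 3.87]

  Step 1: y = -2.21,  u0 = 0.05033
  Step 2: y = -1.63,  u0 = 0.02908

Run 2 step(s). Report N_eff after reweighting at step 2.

N_eff = 10.1473

step 1: w=[0.0443, 0.1614, 0.1965, 0.2377, 0.2035, 0.0786, 0.0379, 0.0216, 0.0184, 0.0000, 0.0000, 0.0000]  mean=-2.1606  Neff=5.7819  idx=[1, 1, 2, 2, 2, 3, 3, 3, 4, 4, 5, 7]
step 2: w=[0.0397, 0.0397, 0.0579, 0.0579, 0.0579, 0.1110, 0.1110, 0.1110, 0.1353, 0.1353, 0.0993, 0.0443]  mean=-2.0130  Neff=10.1473  idx=[0, 2, 4, 5, 5, 6, 7, 8, 8, 9, 10, 10]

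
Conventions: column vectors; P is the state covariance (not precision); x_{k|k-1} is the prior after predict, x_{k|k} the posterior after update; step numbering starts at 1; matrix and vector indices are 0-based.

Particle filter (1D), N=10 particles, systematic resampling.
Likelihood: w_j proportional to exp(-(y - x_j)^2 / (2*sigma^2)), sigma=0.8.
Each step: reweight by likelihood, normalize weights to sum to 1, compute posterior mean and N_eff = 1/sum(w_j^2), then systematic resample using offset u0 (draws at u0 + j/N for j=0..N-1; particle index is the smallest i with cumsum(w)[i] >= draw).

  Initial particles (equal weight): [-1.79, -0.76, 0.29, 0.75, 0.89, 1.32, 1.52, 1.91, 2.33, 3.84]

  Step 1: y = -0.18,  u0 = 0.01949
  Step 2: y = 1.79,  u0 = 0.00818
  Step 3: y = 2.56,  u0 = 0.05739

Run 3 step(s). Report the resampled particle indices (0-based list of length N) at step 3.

resampled_idx = [2, 4, 5, 7, 7, 7, 8, 8, 9, 9]

step 1: w=[0.0443, 0.2583, 0.2826, 0.1709, 0.1373, 0.0579, 0.0351, 0.0111, 0.0024, 0.0000]  mean=0.2134  Neff=4.9671  idx=[0, 1, 1, 2, 2, 2, 3, 3, 4, 5]
step 2: w=[0.0000, 0.0023, 0.0023, 0.0624, 0.0624, 0.0624, 0.1556, 0.1556, 0.1923, 0.3047]  mean=0.8576  Neff=5.2646  idx=[3, 4, 6, 6, 7, 8, 8, 9, 9, 9]
step 3: w=[0.0128, 0.0128, 0.0554, 0.0554, 0.0554, 0.0810, 0.0810, 0.2154, 0.2154, 0.2154]  mean=1.1293  Neff=6.1783  idx=[2, 4, 5, 7, 7, 7, 8, 8, 9, 9]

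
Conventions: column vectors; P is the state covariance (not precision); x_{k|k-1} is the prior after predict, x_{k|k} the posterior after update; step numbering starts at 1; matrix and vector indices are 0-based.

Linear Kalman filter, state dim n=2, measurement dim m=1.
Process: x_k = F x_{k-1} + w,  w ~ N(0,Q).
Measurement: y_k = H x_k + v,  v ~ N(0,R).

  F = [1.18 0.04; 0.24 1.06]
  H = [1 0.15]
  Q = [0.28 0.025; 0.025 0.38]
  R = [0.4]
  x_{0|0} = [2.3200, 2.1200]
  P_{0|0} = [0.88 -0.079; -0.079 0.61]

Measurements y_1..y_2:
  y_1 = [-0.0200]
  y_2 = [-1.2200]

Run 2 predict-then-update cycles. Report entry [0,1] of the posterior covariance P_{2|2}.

P_post[0,1] = -0.1169

step 1: x^-=[2.8224, 2.8040]  P^-=[1.4988 0.2005; 0.2005 1.0759]  S=[1.9832]  K=[0.7709; 0.1825]  nu=[-3.2630]  x^+=[0.3068, 2.2086]  P^+=[0.3201 -0.0785; -0.0785 1.0099]
step 2: x^-=[0.4504, 2.4147]  P^-=[0.7200 0.0596; 0.0596 1.4932]  S=[1.1714]  K=[0.6222; 0.2420]  nu=[-2.0326]  x^+=[-0.8144, 1.9227]  P^+=[0.2664 -0.1169; -0.1169 1.4245]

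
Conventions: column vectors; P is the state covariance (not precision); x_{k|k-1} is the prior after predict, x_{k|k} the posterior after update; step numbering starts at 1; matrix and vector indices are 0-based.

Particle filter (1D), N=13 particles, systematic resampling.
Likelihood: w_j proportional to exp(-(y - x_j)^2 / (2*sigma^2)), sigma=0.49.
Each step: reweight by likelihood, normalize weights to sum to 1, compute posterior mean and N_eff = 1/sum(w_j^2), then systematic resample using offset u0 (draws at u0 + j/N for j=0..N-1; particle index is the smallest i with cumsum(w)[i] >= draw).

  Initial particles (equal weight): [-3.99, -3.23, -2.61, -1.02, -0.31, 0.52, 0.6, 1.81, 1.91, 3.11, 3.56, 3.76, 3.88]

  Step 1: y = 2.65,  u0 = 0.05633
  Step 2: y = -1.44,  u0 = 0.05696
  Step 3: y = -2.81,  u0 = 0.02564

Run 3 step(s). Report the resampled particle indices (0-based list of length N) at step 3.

resampled_idx = [0, 0, 1, 2, 3, 3, 4, 5, 6, 6, 7, 8, 9]

step 1: w=[0.0000, 0.0000, 0.0000, 0.0000, 0.0000, 0.0001, 0.0001, 0.1542, 0.2143, 0.4315, 0.1195, 0.0515, 0.0287]  mean=2.7613  Neff=3.6538  idx=[7, 7, 8, 8, 8, 9, 9, 9, 9, 9, 10, 10, 12]
step 2: w=[0.3625, 0.3625, 0.0917, 0.0917, 0.0917, 0.0000, 0.0000, 0.0000, 0.0000, 0.0000, 0.0000, 0.0000, 0.0000]  mean=1.8375  Neff=3.4725  idx=[0, 0, 0, 0, 1, 1, 1, 1, 1, 2, 3, 3, 4]
step 3: w=[0.1045, 0.1045, 0.1045, 0.1045, 0.1045, 0.1045, 0.1045, 0.1045, 0.1045, 0.0149, 0.0149, 0.0149, 0.0149]  mean=1.8160  Neff=10.0885  idx=[0, 0, 1, 2, 3, 3, 4, 5, 6, 6, 7, 8, 9]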